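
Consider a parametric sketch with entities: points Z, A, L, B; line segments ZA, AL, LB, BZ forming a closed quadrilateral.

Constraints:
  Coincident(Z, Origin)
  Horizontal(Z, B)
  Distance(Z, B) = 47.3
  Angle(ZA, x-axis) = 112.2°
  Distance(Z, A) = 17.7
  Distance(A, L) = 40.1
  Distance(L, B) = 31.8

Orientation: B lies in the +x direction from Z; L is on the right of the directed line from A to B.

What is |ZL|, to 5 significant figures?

23.832

Checks: |AL| = 40.10 ✓; |LB| = 31.80 ✓.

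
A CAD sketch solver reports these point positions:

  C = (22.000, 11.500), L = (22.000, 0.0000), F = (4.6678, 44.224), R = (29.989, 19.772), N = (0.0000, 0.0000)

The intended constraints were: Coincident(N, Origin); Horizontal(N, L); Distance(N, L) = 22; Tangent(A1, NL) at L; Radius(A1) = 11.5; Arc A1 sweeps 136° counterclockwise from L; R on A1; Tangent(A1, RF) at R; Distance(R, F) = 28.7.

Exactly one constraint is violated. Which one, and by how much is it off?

Distance(R, F) = 28.7 — off by 6.50.

N = (0.00, 0.00) ✓; N.y = 0.00, L.y = 0.00 ✓; |NL| = 22.00 ✓; ∠(CL, LN) = 90.00° ✓; |CL| = 11.50 ✓; bearing(C→R) − bearing(C→L) = 136.0° ✓; |CR| = 11.50 ✓; ∠(CR, RF) = 90.00° ✓; |RF| = 35.20 ✗.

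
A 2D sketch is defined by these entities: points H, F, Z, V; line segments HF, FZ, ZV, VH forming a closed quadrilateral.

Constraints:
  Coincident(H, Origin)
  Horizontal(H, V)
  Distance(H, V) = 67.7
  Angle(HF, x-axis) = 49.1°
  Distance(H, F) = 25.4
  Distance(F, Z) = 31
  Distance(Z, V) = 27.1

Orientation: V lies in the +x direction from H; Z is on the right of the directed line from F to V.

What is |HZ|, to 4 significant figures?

40.61

Checks: |FZ| = 31.00 ✓; |ZV| = 27.10 ✓.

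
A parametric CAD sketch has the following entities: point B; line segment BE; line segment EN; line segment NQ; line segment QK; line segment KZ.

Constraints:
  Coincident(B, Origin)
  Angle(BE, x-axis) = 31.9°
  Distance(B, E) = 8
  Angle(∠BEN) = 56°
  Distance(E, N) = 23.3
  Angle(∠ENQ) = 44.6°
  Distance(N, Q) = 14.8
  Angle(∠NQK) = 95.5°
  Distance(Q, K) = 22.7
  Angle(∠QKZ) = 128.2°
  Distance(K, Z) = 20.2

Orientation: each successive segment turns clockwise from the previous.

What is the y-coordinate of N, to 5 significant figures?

-19.057

B is at the origin; BE runs at 31.9° with length 8.0, so E = (6.7918, 4.2275). ∠BEN = 56.0° gives EN at -92.100° from the x-axis; with |EN| = 23.3, N = (5.9380, -19.057). So N.y = -19.057.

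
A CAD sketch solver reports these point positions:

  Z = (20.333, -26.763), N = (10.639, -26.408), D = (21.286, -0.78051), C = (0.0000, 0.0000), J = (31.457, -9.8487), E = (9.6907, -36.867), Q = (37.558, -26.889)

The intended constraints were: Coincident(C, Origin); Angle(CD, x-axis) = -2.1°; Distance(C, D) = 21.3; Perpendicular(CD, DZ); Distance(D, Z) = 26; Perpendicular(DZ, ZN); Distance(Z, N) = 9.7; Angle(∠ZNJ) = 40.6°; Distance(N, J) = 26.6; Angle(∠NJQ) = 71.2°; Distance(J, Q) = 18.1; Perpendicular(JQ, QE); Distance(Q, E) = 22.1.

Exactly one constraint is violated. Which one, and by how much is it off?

Distance(Q, E) = 22.1 — off by 7.50.

C = (0.00, 0.00) ✓; CD at -2.100° ✓; |CD| = 21.30 ✓; ∠(CD, DZ) = 90.00° ✓; |DZ| = 26.00 ✓; ∠(DZ, ZN) = 90.00° ✓; |ZN| = 9.700 ✓; ∠ZNJ = 40.60° ✓; |NJ| = 26.60 ✓; ∠NJQ = 71.20° ✓; |JQ| = 18.10 ✓; ∠(JQ, QE) = 90.00° ✓; |QE| = 29.60 ✗.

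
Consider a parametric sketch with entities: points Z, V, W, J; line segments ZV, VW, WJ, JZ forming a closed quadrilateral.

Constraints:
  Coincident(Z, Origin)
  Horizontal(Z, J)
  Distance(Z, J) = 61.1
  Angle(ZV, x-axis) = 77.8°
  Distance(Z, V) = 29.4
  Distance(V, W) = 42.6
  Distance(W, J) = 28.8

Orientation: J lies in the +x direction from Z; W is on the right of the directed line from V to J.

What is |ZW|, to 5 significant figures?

33.006

Z is at the origin; ZJ is horizontal with |ZJ| = 61.1 and J in +x, so J = (61.1, 0). ZV runs at 77.8° with |ZV| = 29.4, so V = (6.2129, 28.736). W is determined by |VW| = 42.6 and |WJ| = 28.8 together: it lies at the intersection of circle(V, 42.6) and circle(J, 28.8). With |VJ| = 61.954, the foot of the radical line on VJ is 38.929 from V and the perpendicular offset is √(42.6² − 38.929²) = 17.300. Taking the right-of-VJ solution: W = (32.677, -4.6466).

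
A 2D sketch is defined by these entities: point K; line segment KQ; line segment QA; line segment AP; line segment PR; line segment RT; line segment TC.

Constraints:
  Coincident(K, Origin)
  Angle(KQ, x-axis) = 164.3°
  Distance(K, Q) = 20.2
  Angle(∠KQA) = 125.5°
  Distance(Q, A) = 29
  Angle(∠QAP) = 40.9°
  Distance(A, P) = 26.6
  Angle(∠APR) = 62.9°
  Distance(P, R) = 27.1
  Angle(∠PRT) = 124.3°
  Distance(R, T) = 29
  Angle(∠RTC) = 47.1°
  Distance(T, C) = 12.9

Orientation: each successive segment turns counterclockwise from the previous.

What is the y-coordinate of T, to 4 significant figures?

15.57

∠APR = 62.9° gives PR at 115.0° from the x-axis; with |PR| = 27.1, R = (-26.92, 10.88). ∠PRT = 124.3° gives RT at 170.7° from the x-axis; with |RT| = 29.0, T = (-55.54, 15.57). So T.y = 15.57.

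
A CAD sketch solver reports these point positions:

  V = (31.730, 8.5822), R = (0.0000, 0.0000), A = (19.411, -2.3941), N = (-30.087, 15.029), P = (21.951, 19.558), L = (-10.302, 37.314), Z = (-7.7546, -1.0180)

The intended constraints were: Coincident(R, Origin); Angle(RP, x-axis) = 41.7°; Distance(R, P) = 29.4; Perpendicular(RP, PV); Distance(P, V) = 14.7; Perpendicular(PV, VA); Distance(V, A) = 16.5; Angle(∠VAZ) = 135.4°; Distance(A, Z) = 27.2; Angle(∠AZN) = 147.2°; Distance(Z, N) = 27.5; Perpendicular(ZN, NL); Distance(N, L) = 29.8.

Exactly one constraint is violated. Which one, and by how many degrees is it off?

Perpendicular(ZN, NL) — off by 5.90°.

R = (0.00, 0.00) ✓; RP at 41.70° ✓; |RP| = 29.40 ✓; ∠(RP, PV) = 90.00° ✓; |PV| = 14.70 ✓; ∠(PV, VA) = 90.00° ✓; |VA| = 16.50 ✓; ∠VAZ = 135.4° ✓; |AZ| = 27.20 ✓; ∠AZN = 147.2° ✓; |ZN| = 27.50 ✓; ∠(ZN, NL) = 95.90° ✗; |NL| = 29.80 ✓.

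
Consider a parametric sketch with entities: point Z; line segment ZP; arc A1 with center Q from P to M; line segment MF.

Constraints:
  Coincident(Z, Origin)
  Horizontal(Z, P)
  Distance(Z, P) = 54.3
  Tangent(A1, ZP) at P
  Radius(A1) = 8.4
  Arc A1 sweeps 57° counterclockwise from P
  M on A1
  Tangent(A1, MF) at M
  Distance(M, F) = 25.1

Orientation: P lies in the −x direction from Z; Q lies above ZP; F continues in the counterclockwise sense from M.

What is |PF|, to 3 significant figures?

32.4

Z is at the origin; Z and P share the same y with |ZP| = 54.3 and P on the −x side, so P = (-54.3, 0.00). Since A1 is tangent to ZP there, QP ⟂ ZP, so Q = P + (0, 8.4) = (-54.3, 8.40). On A1, P sits at bearing -90° from Q; a 57° counterclockwise sweep puts M at bearing -33°, so M = Q + 8.4·(cos -33°, sin -33°) = (-47.3, 3.83). Since A1 is tangent to MF there, QM ⟂ MF, so MF runs along (−sin -33°, cos -33°); with |MF| = 25.1, F = (-33.6, 24.9). Then |PF| = |F − P| = 32.4.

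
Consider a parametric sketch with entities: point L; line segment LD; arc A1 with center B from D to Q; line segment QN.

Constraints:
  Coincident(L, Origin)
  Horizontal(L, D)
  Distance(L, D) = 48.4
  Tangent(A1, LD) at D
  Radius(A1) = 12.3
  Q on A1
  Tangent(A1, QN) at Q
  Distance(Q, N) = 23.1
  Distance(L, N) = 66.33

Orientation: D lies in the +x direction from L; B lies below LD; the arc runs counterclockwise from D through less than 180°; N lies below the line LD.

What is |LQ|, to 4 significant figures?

44.23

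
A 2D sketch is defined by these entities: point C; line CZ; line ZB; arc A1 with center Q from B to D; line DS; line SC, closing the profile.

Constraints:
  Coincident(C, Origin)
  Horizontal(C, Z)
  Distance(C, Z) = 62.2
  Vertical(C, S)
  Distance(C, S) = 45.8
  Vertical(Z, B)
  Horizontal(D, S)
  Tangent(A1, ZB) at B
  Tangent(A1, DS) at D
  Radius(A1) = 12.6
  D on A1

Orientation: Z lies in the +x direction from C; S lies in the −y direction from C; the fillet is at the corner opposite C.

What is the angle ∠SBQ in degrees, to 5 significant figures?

11.452°

The virtual corner opposite C is at (62.200, -45.800). The tangent condition forces QB to be normal to ZB and tangency of A1 to DS means the radius QD is perpendicular to DS, with radius 12.6, so the center Q sits 12.6 in from both sides at Q = (49.600, -33.200). That places the tangent points at B = (62.200, -33.200) on ZB and D = (49.600, -45.800) on DS. Then cos ∠SBQ = BS·BQ / (|BS||BQ|), giving 11.452°.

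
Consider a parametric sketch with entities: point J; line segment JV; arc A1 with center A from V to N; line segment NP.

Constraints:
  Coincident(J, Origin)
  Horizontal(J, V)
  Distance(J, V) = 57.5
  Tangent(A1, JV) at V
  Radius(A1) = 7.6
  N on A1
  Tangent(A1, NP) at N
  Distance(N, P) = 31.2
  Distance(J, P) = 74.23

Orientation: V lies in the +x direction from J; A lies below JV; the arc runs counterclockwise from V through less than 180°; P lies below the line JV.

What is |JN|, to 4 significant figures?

51.64

Checks: |AN| = 7.600 ✓; ∠(AN, NP) = 90.00° ✓; |NP| = 31.20 ✓; |JP| = 74.23 ✓.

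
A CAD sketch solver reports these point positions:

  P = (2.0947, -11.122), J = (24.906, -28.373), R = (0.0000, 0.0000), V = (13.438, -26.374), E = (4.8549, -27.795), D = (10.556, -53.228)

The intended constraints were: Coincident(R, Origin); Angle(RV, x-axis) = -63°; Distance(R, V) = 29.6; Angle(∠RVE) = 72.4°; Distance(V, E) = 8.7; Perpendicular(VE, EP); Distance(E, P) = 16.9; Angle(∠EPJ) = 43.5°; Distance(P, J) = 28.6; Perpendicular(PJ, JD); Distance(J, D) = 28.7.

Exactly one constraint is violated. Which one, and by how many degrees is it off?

Perpendicular(PJ, JD) — off by 7.10°.

R = (0.00, 0.00) ✓; RV at -63.00° ✓; |RV| = 29.60 ✓; ∠RVE = 72.40° ✓; |VE| = 8.700 ✓; ∠(VE, EP) = 90.00° ✓; |EP| = 16.90 ✓; ∠EPJ = 43.50° ✓; |PJ| = 28.60 ✓; ∠(PJ, JD) = 82.90° ✗; |JD| = 28.70 ✓.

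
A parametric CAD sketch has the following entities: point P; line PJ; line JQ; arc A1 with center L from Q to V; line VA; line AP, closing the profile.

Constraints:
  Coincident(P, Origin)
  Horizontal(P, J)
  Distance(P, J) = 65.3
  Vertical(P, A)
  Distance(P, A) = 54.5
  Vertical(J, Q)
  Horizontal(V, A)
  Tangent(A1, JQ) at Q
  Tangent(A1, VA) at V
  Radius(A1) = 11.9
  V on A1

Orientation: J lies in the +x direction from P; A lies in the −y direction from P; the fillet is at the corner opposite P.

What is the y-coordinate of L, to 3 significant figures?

-42.6

P is at the origin; P and J share the same y with |PJ| = 65.3 and J on the +x side, so J = (65.3, 0.00). PA is vertical with |PA| = 54.5 and A on the −y side, so A = (0.00, -54.5). The virtual corner opposite P is at (65.3, -54.5). The tangent condition forces LQ to be normal to JQ and the tangent condition forces LV to be normal to VA, with radius 11.9, so the center L sits 11.9 in from both sides at L = (53.4, -42.6). So L.y = -42.6.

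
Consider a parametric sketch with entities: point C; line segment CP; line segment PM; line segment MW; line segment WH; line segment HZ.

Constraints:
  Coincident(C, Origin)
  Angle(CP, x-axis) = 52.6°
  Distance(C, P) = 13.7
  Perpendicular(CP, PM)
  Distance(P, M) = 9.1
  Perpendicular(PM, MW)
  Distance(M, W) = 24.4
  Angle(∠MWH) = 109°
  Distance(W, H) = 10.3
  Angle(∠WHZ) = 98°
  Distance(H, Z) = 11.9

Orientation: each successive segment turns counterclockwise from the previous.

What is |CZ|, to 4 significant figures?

6.957

C is at the origin; CP runs at 52.6° with length 13.7, so P = (8.321, 10.88). CP ⟂ PM, so PM runs at 142.6°; with |PM| = 9.1, M = (1.092, 16.41). PM is perpendicular to MW, so MW runs at -127.4°; with |MW| = 24.4, W = (-13.73, -2.973). ∠MWH = 109.0° gives WH at -56.40° from the x-axis; with |WH| = 10.3, H = (-8.028, -11.55). ∠WHZ = 98.0° gives HZ at 25.60° from the x-axis; with |HZ| = 11.9, Z = (2.704, -6.410). Then |CZ| = |Z − C| = 6.957.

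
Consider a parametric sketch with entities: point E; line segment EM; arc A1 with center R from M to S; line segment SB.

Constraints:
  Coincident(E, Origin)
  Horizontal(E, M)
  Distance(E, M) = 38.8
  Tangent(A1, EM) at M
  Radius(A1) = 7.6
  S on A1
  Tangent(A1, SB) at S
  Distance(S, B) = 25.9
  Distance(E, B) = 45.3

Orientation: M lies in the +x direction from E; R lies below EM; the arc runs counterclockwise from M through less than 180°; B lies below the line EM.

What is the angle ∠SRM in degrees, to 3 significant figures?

88.8°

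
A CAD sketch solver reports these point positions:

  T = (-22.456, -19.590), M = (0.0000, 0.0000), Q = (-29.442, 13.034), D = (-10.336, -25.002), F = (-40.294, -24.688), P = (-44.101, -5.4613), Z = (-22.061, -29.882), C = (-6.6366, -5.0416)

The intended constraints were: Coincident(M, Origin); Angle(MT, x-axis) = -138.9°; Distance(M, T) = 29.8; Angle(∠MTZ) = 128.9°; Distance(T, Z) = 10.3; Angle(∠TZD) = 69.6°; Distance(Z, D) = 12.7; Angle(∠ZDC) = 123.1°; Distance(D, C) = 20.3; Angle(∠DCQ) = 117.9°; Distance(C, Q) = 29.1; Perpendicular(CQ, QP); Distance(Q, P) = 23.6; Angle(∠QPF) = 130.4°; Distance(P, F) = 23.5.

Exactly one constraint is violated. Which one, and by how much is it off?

Distance(P, F) = 23.5 — off by 3.90.

M = (0.00, 0.00) ✓; MT at -138.9° ✓; |MT| = 29.80 ✓; ∠MTZ = 128.9° ✓; |TZ| = 10.30 ✓; ∠TZD = 69.60° ✓; |ZD| = 12.70 ✓; ∠ZDC = 123.1° ✓; |DC| = 20.30 ✓; ∠DCQ = 117.9° ✓; |CQ| = 29.10 ✓; ∠(CQ, QP) = 90.00° ✓; |QP| = 23.60 ✓; ∠QPF = 130.4° ✓; |PF| = 19.60 ✗.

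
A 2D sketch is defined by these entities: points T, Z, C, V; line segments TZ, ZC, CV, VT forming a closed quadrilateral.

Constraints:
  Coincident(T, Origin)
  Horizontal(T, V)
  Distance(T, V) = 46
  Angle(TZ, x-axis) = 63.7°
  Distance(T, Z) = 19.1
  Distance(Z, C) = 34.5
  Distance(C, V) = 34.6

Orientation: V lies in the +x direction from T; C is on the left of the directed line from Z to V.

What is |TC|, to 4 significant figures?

51.36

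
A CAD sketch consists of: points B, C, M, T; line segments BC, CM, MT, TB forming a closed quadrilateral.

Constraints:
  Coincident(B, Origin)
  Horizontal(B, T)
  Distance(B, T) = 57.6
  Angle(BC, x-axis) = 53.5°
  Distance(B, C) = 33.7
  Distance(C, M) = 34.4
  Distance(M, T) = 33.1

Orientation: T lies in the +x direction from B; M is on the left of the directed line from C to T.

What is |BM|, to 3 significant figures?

63.2

B is at the origin; BT is horizontal with |BT| = 57.6 and T in +x, so T = (57.6, 0). BC runs at 53.5° with |BC| = 33.7, so C = (20.0, 27.1). M is determined by |CM| = 34.4 and |MT| = 33.1 together: it lies at the intersection of circle(C, 34.4) and circle(T, 33.1). With |CT| = 46.3, the foot of the radical line on CT is 24.1 from C and the perpendicular offset is √(34.4² − 24.1²) = 24.5. Taking the left-of-CT solution: M = (54.0, 32.9).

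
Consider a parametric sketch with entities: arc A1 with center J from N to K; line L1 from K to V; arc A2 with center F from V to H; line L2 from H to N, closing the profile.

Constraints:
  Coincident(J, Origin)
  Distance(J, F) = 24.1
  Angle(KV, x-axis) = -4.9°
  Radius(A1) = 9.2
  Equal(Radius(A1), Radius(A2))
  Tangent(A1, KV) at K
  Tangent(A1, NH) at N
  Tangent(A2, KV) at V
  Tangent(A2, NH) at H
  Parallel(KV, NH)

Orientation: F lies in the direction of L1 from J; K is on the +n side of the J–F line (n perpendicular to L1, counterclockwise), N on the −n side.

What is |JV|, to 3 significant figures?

25.8

The slot axis is L1's direction at -4.9°, so u = (cos -4.9°, sin -4.9°) = (0.996, -0.0854) and n = (−sin -4.9°, cos -4.9°) = (0.0854, 0.996). J is at the origin and F lies 24.1 along u from J, so F = 24.1·u = (24.0, -2.06). Tangency of A1 to both parallel lines with radius 9.2 puts K and N at J ± 9.2·n: K = (0.786, 9.17), N = (-0.786, -9.17). Equal radii place V and H the same way about F: V = F + 9.2·n = (24.8, 7.11), H = F − 9.2·n = (23.2, -11.2). Then |JV| = |V − J| = 25.8.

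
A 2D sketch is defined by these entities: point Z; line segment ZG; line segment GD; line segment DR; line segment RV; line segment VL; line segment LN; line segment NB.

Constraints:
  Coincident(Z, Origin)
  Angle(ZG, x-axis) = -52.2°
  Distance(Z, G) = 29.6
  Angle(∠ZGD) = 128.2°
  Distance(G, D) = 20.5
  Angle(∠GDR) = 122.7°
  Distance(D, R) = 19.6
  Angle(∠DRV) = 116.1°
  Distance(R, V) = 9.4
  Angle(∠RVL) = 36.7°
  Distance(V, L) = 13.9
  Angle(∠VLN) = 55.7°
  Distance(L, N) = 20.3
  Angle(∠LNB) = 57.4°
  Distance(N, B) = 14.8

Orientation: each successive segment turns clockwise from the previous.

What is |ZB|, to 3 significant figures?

48.2

∠VLN = 55.7° gives LN at -133° from the x-axis; with |LN| = 20.3, N = (-12.1, -59.8). ∠LNB = 57.4° gives NB at 105° from the x-axis; with |NB| = 14.8, B = (-15.8, -45.5). Then |ZB| = |B − Z| = 48.2.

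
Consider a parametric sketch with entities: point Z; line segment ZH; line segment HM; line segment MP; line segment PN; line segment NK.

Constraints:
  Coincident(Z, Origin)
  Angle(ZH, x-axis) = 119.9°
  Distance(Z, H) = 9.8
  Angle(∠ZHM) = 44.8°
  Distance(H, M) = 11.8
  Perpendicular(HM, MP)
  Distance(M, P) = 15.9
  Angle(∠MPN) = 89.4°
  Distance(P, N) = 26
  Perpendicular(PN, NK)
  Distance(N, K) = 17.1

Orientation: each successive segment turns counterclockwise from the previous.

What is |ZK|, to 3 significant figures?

22.6

Z is at the origin; ZH runs at 119.9° with length 9.8, so H = (-4.89, 8.50). ∠ZHM = 44.8° gives HM at -105° from the x-axis; with |HM| = 11.8, M = (-7.92, -2.91). HM is perpendicular to MP, so MP runs at -14.9°; with |MP| = 15.9, P = (7.45, -7.00). ∠MPN = 89.4° gives PN at 75.7° from the x-axis; with |PN| = 26.0, N = (13.9, 18.2). PN ⟂ NK, so NK runs at 166°; with |NK| = 17.1, K = (-2.70, 22.4). Then |ZK| = |K − Z| = 22.6.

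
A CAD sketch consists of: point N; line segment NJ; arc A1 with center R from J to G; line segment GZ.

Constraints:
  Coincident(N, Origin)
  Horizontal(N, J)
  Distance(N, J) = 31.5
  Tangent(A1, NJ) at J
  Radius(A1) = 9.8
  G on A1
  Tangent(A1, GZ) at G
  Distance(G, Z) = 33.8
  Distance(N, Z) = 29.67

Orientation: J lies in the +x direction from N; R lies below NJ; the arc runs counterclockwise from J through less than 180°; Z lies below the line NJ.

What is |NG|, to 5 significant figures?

24.215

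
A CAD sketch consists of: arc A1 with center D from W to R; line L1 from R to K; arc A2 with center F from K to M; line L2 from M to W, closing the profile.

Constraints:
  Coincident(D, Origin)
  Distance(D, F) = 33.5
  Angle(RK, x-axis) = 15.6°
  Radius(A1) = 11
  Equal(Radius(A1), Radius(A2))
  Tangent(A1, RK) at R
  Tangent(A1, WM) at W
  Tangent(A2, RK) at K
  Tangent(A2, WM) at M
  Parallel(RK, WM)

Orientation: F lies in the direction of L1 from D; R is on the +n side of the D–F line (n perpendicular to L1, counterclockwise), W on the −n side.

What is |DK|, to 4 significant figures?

35.26

The slot axis is L1's direction at 15.6°, so u = (cos 15.6°, sin 15.6°) = (0.9632, 0.2689) and n = (−sin 15.6°, cos 15.6°) = (-0.2689, 0.9632). D is at the origin and F lies 33.5 along u from D, so F = 33.5·u = (32.27, 9.009). Tangency of A1 to both parallel lines with radius 11.0 puts R and W at D ± 11.0·n: R = (-2.958, 10.59), W = (2.958, -10.59). Equal radii place K and M the same way about F: K = F + 11.0·n = (29.31, 19.60), M = F − 11.0·n = (35.22, -1.586). Then |DK| = |K − D| = 35.26.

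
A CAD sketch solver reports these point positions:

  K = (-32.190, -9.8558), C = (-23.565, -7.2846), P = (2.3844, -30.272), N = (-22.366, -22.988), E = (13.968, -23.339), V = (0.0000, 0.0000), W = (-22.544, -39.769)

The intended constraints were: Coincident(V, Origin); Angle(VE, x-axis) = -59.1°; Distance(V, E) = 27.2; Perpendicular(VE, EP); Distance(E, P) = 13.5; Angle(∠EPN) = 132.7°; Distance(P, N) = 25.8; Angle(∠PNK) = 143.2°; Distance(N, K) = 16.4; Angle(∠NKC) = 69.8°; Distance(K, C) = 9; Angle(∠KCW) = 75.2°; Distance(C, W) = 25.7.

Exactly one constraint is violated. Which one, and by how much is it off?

Distance(C, W) = 25.7 — off by 6.80.

V = (0.00, 0.00) ✓; VE at -59.10° ✓; |VE| = 27.20 ✓; ∠(VE, EP) = 90.00° ✓; |EP| = 13.50 ✓; ∠EPN = 132.7° ✓; |PN| = 25.80 ✓; ∠PNK = 143.2° ✓; |NK| = 16.40 ✓; ∠NKC = 69.80° ✓; |KC| = 9.000 ✓; ∠KCW = 75.20° ✓; |CW| = 32.50 ✗.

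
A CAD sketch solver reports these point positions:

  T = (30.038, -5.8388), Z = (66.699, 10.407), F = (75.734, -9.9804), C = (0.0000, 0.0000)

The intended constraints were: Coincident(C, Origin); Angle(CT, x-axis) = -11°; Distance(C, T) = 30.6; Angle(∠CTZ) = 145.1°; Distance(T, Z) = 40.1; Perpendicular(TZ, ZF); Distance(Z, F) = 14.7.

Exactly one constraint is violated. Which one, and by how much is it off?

Distance(Z, F) = 14.7 — off by 7.60.

C = (0.00, 0.00) ✓; CT at -11.00° ✓; |CT| = 30.60 ✓; ∠CTZ = 145.1° ✓; |TZ| = 40.10 ✓; ∠(TZ, ZF) = 90.00° ✓; |ZF| = 22.30 ✗.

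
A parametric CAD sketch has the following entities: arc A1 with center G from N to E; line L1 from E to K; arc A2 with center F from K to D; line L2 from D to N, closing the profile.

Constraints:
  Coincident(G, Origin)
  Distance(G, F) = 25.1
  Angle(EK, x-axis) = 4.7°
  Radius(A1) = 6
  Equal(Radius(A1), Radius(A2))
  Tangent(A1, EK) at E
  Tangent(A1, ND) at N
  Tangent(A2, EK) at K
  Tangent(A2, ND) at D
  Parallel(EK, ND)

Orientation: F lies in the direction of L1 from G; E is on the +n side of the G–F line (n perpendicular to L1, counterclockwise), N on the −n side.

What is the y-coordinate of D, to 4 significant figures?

-3.923

The slot axis is L1's direction at 4.7°, so u = (cos 4.7°, sin 4.7°) = (0.9966, 0.08194) and n = (−sin 4.7°, cos 4.7°) = (-0.08194, 0.9966). G is at the origin and F lies 25.1 along u from G, so F = 25.1·u = (25.02, 2.057). Tangency of A1 to both parallel lines with radius 6.0 puts E and N at G ± 6.0·n: E = (-0.4916, 5.980), N = (0.4916, -5.980). Equal radii place K and D the same way about F: K = F + 6.0·n = (24.52, 8.036), D = F − 6.0·n = (25.51, -3.923). So D.y = -3.923.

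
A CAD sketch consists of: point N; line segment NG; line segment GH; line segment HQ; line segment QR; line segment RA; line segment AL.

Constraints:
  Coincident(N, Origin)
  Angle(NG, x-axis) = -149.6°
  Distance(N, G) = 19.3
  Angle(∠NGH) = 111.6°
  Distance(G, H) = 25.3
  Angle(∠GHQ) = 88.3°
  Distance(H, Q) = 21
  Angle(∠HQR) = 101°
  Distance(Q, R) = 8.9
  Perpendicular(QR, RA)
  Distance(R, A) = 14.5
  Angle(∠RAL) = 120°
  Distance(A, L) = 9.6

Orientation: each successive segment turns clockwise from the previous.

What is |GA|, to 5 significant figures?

15.797

∠HQR = 101.0° gives QR at -28.700° from the x-axis; with |QR| = 8.9, R = (-15.362, 17.693). QR ⟂ RA, so RA runs at -118.70°; with |RA| = 14.5, A = (-22.326, 4.9746). Then |GA| = |A − G| = 15.797.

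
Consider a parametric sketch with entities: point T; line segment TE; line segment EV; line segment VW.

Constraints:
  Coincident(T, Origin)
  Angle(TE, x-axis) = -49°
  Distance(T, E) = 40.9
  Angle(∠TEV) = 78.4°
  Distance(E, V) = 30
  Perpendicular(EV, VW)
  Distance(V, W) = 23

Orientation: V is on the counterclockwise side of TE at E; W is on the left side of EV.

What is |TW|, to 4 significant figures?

27.67

T is at the origin; TE runs at -49.0° with length 40.9, so E = 40.9·(cos -49.0°, sin -49.0°) = (26.83, -30.87). ∠TEV = 78.4°, so EV runs at -49.0° + (180° − 78.4°) = 52.60° from the x-axis; with |EV| = 30.0, V = E + 30.0·(cos 52.60°, sin 52.60°) = (45.05, -7.035). EV ⟂ VW; with |VW| = 23.0 on the left of EV, W = V + 23.0·(-0.7944, 0.6074) = (26.78, 6.934). Then |TW| = |W − T| = 27.67.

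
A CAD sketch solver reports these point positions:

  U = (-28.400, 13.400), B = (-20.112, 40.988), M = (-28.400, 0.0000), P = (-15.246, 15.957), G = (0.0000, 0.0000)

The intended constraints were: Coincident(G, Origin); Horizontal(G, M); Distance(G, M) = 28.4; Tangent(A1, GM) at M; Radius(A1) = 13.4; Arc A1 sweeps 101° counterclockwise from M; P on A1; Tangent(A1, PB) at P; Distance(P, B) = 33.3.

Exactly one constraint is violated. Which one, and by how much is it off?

Distance(P, B) = 33.3 — off by 7.80.

G = (0.00, 0.00) ✓; G.y = 0.00, M.y = 0.00 ✓; |GM| = 28.40 ✓; ∠(UM, MG) = 90.00° ✓; |UM| = 13.40 ✓; bearing(U→P) − bearing(U→M) = 101.0° ✓; |UP| = 13.40 ✓; ∠(UP, PB) = 90.00° ✓; |PB| = 25.50 ✗.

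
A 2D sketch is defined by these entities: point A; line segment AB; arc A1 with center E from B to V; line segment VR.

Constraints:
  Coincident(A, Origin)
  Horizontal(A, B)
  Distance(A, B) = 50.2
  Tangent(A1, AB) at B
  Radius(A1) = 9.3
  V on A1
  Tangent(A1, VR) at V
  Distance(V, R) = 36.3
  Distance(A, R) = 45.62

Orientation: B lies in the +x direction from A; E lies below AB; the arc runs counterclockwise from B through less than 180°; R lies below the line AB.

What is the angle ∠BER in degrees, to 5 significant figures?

139.22°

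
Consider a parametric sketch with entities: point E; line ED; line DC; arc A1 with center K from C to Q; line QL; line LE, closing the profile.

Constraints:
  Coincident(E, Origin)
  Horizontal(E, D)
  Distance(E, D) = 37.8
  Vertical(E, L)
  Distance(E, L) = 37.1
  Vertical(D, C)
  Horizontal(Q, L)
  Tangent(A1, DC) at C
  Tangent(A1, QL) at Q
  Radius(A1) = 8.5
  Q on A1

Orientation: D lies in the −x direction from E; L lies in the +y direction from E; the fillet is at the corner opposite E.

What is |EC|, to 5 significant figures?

47.400

E is at the origin; E and D share the same y with |ED| = 37.8 and D on the −x side, so D = (-37.800, 0.0000). EL is vertical with |EL| = 37.1 and L on the +y side, so L = (0.0000, 37.100). The virtual corner opposite E is at (-37.800, 37.100). A1 meets DC tangentially, so KC is at right angles to DC and tangency of A1 to QL means the radius KQ is perpendicular to QL, with radius 8.5, so the center K sits 8.5 in from both sides at K = (-29.300, 28.600). That places the tangent points at C = (-37.800, 28.600) on DC and Q = (-29.300, 37.100) on QL. Then |EC| = |C − E| = 47.400.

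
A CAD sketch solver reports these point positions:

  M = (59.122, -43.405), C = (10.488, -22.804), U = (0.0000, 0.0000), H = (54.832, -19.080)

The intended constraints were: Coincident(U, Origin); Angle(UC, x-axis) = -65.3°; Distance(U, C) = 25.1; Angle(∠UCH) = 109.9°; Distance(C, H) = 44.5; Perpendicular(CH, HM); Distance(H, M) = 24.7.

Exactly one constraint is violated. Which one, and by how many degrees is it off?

Perpendicular(CH, HM) — off by 5.20°.

U = (0.00, 0.00) ✓; UC at -65.30° ✓; |UC| = 25.10 ✓; ∠UCH = 109.9° ✓; |CH| = 44.50 ✓; ∠(CH, HM) = 84.80° ✗; |HM| = 24.70 ✓.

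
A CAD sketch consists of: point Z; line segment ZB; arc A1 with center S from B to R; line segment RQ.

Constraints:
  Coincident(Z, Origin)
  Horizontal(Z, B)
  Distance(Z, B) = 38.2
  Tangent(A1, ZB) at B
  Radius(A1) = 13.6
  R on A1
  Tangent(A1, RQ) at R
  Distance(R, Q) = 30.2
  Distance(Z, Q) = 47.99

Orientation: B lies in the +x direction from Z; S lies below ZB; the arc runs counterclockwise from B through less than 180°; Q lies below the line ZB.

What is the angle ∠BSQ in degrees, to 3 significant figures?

151°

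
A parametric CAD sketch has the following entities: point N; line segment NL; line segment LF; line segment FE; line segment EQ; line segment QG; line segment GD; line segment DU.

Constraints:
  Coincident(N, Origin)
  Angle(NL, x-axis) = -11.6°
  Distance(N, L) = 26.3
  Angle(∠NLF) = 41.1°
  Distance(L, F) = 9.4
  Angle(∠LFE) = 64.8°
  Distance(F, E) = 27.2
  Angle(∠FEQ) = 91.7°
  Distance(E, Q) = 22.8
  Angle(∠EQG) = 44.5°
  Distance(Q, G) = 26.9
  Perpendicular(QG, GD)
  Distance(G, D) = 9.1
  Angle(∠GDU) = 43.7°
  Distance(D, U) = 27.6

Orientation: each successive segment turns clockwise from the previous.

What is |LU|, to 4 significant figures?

19.84

N is at the origin; NL runs at -11.6° with length 26.3, so L = (25.76, -5.288). ∠NLF = 41.1° gives LF at -150.5° from the x-axis; with |LF| = 9.4, F = (17.58, -9.917). ∠LFE = 64.8° gives FE at 94.30° from the x-axis; with |FE| = 27.2, E = (15.54, 17.21). ∠FEQ = 91.7° gives EQ at 6.000° from the x-axis; with |EQ| = 22.8, Q = (38.22, 19.59). ∠EQG = 44.5° gives QG at -129.5° from the x-axis; with |QG| = 26.9, G = (21.11, -1.167). The perpendicularity gives GD at right angles to QG, so GD runs at 140.5°; with |GD| = 9.1, D = (14.08, 4.621). ∠GDU = 43.7° gives DU at 4.200° from the x-axis; with |DU| = 27.6, U = (41.61, 6.643). Then |LU| = |U − L| = 19.84.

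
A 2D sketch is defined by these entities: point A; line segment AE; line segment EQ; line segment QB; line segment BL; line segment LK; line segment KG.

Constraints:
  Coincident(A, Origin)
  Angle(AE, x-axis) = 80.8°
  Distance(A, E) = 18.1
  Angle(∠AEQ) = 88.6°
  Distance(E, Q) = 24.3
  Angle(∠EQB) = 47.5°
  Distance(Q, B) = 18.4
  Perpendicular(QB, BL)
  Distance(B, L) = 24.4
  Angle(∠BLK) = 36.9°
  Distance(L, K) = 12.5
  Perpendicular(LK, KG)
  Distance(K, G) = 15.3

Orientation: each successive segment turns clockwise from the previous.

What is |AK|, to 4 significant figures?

20.65

A is at the origin; AE runs at 80.8° with length 18.1, so E = (2.894, 17.87). ∠AEQ = 88.6° gives EQ at -10.60° from the x-axis; with |EQ| = 24.3, Q = (26.78, 13.40). ∠EQB = 47.5° gives QB at -143.1° from the x-axis; with |QB| = 18.4, B = (12.06, 2.349). QB ⟂ BL, so BL runs at 126.9°; with |BL| = 24.4, L = (-2.585, 21.86). ∠BLK = 36.9° gives LK at -16.20° from the x-axis; with |LK| = 12.5, K = (9.418, 18.37). Then |AK| = |K − A| = 20.65.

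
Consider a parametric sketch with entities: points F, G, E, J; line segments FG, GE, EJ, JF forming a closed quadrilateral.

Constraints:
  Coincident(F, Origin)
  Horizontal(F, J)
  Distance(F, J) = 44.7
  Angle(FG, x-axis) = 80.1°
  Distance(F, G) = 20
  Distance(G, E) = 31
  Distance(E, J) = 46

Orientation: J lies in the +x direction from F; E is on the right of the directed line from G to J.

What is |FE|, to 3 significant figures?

11.1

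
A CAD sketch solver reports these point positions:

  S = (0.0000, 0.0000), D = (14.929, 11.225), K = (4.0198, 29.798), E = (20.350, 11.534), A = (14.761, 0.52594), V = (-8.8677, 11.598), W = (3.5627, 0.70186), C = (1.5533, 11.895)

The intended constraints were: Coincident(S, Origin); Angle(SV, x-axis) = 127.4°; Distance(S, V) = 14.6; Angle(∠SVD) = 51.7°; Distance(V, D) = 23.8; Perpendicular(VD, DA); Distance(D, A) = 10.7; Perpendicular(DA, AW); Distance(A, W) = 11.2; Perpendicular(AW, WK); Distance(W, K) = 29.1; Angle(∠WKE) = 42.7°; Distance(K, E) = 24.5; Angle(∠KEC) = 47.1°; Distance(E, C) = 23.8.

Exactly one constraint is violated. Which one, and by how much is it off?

Distance(E, C) = 23.8 — off by 5.00.

S = (0.00, 0.00) ✓; SV at 127.4° ✓; |SV| = 14.60 ✓; ∠SVD = 51.70° ✓; |VD| = 23.80 ✓; ∠(VD, DA) = 90.00° ✓; |DA| = 10.70 ✓; ∠(DA, AW) = 90.00° ✓; |AW| = 11.20 ✓; ∠(AW, WK) = 90.00° ✓; |WK| = 29.10 ✓; ∠WKE = 42.70° ✓; |KE| = 24.50 ✓; ∠KEC = 47.10° ✓; |EC| = 18.80 ✗.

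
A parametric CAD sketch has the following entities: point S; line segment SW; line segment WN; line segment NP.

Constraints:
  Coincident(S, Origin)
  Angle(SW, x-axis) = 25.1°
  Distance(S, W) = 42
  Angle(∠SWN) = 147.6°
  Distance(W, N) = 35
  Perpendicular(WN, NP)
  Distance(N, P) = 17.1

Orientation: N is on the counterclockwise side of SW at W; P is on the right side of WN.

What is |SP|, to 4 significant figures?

80.83

∠SWN = 147.6°, so WN runs at 25.1° + (180° − 147.6°) = 57.50° from the x-axis; with |WN| = 35.0, N = W + 35.0·(cos 57.50°, sin 57.50°) = (56.84, 47.34). WN ⟂ NP; with |NP| = 17.1 on the right of WN, P = N + 17.1·(0.8434, -0.5373) = (71.26, 38.15). Then |SP| = |P − S| = 80.83.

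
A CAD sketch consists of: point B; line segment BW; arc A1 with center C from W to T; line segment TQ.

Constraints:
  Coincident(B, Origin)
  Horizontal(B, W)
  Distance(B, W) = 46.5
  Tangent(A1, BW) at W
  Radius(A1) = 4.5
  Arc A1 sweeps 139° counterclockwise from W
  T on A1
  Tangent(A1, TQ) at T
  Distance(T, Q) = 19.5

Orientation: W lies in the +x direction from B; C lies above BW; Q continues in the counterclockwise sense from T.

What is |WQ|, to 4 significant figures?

23.80

On A1, W sits at bearing -90° from C; a 139° counterclockwise sweep puts T at bearing 49°, so T = C + 4.5·(cos 49°, sin 49°) = (49.45, 7.896). A1 meets TQ tangentially, so CT is at right angles to TQ, so TQ runs along (−sin 49°, cos 49°); with |TQ| = 19.5, Q = (34.74, 20.69). Then |WQ| = |Q − W| = 23.80.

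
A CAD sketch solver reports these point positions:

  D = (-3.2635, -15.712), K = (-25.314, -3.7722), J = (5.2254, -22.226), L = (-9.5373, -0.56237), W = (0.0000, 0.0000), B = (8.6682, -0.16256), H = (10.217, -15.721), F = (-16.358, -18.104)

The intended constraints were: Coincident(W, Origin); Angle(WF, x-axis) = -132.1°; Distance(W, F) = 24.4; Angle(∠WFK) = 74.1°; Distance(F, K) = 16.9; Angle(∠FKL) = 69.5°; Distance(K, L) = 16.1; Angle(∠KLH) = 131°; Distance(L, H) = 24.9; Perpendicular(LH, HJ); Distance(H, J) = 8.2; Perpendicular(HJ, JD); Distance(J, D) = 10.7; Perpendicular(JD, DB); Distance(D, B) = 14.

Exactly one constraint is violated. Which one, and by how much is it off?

Distance(D, B) = 14 — off by 5.60.

W = (0.00, 0.00) ✓; WF at -132.1° ✓; |WF| = 24.40 ✓; ∠WFK = 74.10° ✓; |FK| = 16.90 ✓; ∠FKL = 69.50° ✓; |KL| = 16.10 ✓; ∠KLH = 131.0° ✓; |LH| = 24.90 ✓; ∠(LH, HJ) = 90.00° ✓; |HJ| = 8.199 ✓; ∠(HJ, JD) = 90.00° ✓; |JD| = 10.70 ✓; ∠(JD, DB) = 90.00° ✓; |DB| = 19.60 ✗.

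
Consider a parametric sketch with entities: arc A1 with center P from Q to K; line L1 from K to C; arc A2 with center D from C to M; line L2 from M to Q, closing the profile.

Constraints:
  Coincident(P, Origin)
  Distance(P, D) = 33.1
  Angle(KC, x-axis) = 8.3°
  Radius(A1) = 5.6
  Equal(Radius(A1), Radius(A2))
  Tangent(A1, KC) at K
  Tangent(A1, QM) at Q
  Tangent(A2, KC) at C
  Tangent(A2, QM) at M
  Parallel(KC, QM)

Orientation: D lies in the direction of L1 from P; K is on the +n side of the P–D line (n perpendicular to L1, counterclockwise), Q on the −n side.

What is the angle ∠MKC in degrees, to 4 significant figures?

18.69°

The slot axis is L1's direction at 8.3°, so u = (cos 8.3°, sin 8.3°) = (0.9895, 0.1444) and n = (−sin 8.3°, cos 8.3°) = (-0.1444, 0.9895). P is at the origin and D lies 33.1 along u from P, so D = 33.1·u = (32.75, 4.778). Tangency of A1 to both parallel lines with radius 5.6 puts K and Q at P ± 5.6·n: K = (-0.8084, 5.541), Q = (0.8084, -5.541). Equal radii place C and M the same way about D: C = D + 5.6·n = (31.94, 10.32), M = D − 5.6·n = (33.56, -0.7632). Then cos ∠MKC = KM·KC / (|KM||KC|), giving 18.69°.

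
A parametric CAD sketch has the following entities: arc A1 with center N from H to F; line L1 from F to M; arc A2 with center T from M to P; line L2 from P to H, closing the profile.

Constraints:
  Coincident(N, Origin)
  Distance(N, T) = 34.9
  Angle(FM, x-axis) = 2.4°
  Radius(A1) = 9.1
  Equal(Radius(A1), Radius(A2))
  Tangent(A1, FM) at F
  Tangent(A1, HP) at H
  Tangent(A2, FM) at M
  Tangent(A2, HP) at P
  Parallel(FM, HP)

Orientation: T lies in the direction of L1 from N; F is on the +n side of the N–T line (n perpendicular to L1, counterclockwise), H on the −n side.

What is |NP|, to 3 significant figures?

36.1

The slot axis is L1's direction at 2.4°, so u = (cos 2.4°, sin 2.4°) = (0.999, 0.0419) and n = (−sin 2.4°, cos 2.4°) = (-0.0419, 0.999). N is at the origin and T lies 34.9 along u from N, so T = 34.9·u = (34.9, 1.46). Tangency of A1 to both parallel lines with radius 9.1 puts F and H at N ± 9.1·n: F = (-0.381, 9.09), H = (0.381, -9.09). Equal radii place M and P the same way about T: M = T + 9.1·n = (34.5, 10.6), P = T − 9.1·n = (35.3, -7.63). Then |NP| = |P − N| = 36.1.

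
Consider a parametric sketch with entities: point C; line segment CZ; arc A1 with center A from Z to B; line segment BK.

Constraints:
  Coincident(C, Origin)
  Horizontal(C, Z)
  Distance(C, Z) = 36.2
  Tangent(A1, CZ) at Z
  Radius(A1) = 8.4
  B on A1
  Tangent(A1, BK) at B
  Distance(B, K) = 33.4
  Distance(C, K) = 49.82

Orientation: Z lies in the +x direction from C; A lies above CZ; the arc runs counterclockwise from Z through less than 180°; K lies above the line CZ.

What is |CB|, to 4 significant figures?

45.29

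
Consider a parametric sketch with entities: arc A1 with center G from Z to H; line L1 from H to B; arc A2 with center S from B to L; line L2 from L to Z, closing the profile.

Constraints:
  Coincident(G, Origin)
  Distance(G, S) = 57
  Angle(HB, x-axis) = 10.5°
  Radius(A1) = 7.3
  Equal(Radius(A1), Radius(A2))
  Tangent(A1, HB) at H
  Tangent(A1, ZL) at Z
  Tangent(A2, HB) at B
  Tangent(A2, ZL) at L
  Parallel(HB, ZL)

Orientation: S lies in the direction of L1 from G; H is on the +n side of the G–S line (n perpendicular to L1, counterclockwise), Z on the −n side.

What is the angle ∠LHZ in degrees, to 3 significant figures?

75.6°

The slot axis is L1's direction at 10.5°, so u = (cos 10.5°, sin 10.5°) = (0.983, 0.182) and n = (−sin 10.5°, cos 10.5°) = (-0.182, 0.983). G is at the origin and S lies 57.0 along u from G, so S = 57.0·u = (56.0, 10.4). Tangency of A1 to both parallel lines with radius 7.3 puts H and Z at G ± 7.3·n: H = (-1.33, 7.18), Z = (1.33, -7.18). Equal radii place B and L the same way about S: B = S + 7.3·n = (54.7, 17.6), L = S − 7.3·n = (57.4, 3.21). Then cos ∠LHZ = HL·HZ / (|HL||HZ|), giving 75.6°.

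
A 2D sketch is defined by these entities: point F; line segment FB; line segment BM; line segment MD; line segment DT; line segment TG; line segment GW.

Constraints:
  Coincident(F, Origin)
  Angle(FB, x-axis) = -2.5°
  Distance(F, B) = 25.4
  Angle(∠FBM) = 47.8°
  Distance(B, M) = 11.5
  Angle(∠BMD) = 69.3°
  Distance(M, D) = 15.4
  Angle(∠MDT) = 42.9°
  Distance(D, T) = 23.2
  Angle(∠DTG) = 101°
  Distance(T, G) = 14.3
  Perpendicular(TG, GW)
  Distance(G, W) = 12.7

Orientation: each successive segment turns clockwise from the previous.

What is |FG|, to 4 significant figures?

34.61

F is at the origin; FB runs at -2.5° with length 25.4, so B = (25.38, -1.108). ∠FBM = 47.8° gives BM at -134.7° from the x-axis; with |BM| = 11.5, M = (17.29, -9.282). ∠BMD = 69.3° gives MD at 114.6° from the x-axis; with |MD| = 15.4, D = (10.88, 4.720). ∠MDT = 42.9° gives DT at -22.50° from the x-axis; with |DT| = 23.2, T = (32.31, -4.158). ∠DTG = 101.0° gives TG at -101.5° from the x-axis; with |TG| = 14.3, G = (29.46, -18.17). Then |FG| = |G − F| = 34.61.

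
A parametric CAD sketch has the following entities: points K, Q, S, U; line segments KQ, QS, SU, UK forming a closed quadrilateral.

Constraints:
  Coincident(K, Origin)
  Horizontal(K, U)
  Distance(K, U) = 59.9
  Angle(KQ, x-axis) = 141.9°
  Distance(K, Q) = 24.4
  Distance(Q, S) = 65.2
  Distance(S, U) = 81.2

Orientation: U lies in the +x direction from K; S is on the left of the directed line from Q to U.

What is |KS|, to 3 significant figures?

71.2

Checks: |QS| = 65.20 ✓; |SU| = 81.20 ✓.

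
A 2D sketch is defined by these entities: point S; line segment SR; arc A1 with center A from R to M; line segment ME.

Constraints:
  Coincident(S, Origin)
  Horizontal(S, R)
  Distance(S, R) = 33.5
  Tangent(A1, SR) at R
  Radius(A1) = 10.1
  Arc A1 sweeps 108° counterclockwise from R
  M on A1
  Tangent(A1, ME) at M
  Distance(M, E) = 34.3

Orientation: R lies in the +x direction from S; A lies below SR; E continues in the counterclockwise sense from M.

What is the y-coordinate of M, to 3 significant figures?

-13.2

S is at the origin; SR is horizontal with |SR| = 33.5 and R on the +x side, so R = (33.5, 0.00). Tangency of A1 to SR means the radius AR is perpendicular to SR, so A = R + (0, -10.1) = (33.5, -10.1). On A1, R sits at bearing 90° from A; a 108° counterclockwise sweep puts M at bearing 198°, so M = A + 10.1·(cos 198°, sin 198°) = (23.9, -13.2). So M.y = -13.2.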